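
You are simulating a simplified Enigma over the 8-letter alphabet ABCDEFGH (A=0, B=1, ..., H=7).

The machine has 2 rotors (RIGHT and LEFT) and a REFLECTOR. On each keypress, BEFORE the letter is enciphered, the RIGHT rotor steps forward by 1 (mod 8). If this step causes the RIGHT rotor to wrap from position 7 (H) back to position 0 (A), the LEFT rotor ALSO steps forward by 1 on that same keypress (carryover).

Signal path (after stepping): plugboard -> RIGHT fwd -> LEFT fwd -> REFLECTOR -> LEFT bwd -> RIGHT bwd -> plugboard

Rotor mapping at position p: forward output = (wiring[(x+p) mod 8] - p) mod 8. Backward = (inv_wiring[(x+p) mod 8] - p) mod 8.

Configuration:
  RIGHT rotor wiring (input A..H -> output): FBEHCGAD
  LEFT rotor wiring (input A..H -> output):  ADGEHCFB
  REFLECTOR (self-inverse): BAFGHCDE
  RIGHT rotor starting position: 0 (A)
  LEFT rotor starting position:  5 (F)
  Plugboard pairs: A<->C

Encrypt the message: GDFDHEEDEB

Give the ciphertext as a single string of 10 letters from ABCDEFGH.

Char 1 ('G'): step: R->1, L=5; G->plug->G->R->C->L->E->refl->H->L'->G->R'->C->plug->A
Char 2 ('D'): step: R->2, L=5; D->plug->D->R->E->L->G->refl->D->L'->D->R'->G->plug->G
Char 3 ('F'): step: R->3, L=5; F->plug->F->R->C->L->E->refl->H->L'->G->R'->G->plug->G
Char 4 ('D'): step: R->4, L=5; D->plug->D->R->H->L->C->refl->F->L'->A->R'->G->plug->G
Char 5 ('H'): step: R->5, L=5; H->plug->H->R->F->L->B->refl->A->L'->B->R'->A->plug->C
Char 6 ('E'): step: R->6, L=5; E->plug->E->R->G->L->H->refl->E->L'->C->R'->A->plug->C
Char 7 ('E'): step: R->7, L=5; E->plug->E->R->A->L->F->refl->C->L'->H->R'->G->plug->G
Char 8 ('D'): step: R->0, L->6 (L advanced); D->plug->D->R->H->L->E->refl->H->L'->A->R'->G->plug->G
Char 9 ('E'): step: R->1, L=6; E->plug->E->R->F->L->G->refl->D->L'->B->R'->D->plug->D
Char 10 ('B'): step: R->2, L=6; B->plug->B->R->F->L->G->refl->D->L'->B->R'->F->plug->F

Answer: AGGGCCGGDF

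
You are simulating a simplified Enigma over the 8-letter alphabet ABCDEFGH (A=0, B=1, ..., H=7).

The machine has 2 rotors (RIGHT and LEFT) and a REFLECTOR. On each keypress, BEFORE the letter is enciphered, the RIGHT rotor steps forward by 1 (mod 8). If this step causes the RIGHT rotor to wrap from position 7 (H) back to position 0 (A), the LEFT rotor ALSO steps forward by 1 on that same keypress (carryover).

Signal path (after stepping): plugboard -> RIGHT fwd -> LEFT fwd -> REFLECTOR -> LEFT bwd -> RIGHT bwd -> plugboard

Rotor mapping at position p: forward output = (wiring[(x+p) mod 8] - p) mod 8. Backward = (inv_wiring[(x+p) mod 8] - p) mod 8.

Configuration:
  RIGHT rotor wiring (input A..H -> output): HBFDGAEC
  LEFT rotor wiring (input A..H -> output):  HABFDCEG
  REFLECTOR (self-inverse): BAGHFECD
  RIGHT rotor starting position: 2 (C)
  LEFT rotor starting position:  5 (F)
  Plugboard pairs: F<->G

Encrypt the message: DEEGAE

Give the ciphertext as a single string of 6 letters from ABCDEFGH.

Answer: GHHFGA

Derivation:
Char 1 ('D'): step: R->3, L=5; D->plug->D->R->B->L->H->refl->D->L'->E->R'->F->plug->G
Char 2 ('E'): step: R->4, L=5; E->plug->E->R->D->L->C->refl->G->L'->H->R'->H->plug->H
Char 3 ('E'): step: R->5, L=5; E->plug->E->R->E->L->D->refl->H->L'->B->R'->H->plug->H
Char 4 ('G'): step: R->6, L=5; G->plug->F->R->F->L->E->refl->F->L'->A->R'->G->plug->F
Char 5 ('A'): step: R->7, L=5; A->plug->A->R->D->L->C->refl->G->L'->H->R'->F->plug->G
Char 6 ('E'): step: R->0, L->6 (L advanced); E->plug->E->R->G->L->F->refl->E->L'->H->R'->A->plug->A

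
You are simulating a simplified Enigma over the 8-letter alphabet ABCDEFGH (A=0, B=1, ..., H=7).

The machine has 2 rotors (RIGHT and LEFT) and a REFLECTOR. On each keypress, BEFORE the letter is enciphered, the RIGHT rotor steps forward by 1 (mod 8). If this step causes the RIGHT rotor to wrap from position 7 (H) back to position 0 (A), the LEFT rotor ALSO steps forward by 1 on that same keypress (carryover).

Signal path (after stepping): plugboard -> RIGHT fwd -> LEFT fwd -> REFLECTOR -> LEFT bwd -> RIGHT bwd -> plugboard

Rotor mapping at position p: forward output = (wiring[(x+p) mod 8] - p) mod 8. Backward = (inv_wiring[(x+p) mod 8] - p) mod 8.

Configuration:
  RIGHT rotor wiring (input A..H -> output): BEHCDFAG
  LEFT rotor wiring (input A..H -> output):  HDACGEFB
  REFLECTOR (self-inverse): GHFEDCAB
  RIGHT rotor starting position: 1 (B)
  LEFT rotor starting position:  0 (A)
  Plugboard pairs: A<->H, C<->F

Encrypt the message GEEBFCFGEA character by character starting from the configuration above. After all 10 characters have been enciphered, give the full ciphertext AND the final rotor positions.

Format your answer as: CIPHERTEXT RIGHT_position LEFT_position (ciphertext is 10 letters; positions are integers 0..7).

Answer: BCBADBAEGD 3 1

Derivation:
Char 1 ('G'): step: R->2, L=0; G->plug->G->R->H->L->B->refl->H->L'->A->R'->B->plug->B
Char 2 ('E'): step: R->3, L=0; E->plug->E->R->D->L->C->refl->F->L'->G->R'->F->plug->C
Char 3 ('E'): step: R->4, L=0; E->plug->E->R->F->L->E->refl->D->L'->B->R'->B->plug->B
Char 4 ('B'): step: R->5, L=0; B->plug->B->R->D->L->C->refl->F->L'->G->R'->H->plug->A
Char 5 ('F'): step: R->6, L=0; F->plug->C->R->D->L->C->refl->F->L'->G->R'->D->plug->D
Char 6 ('C'): step: R->7, L=0; C->plug->F->R->E->L->G->refl->A->L'->C->R'->B->plug->B
Char 7 ('F'): step: R->0, L->1 (L advanced); F->plug->C->R->H->L->G->refl->A->L'->G->R'->H->plug->A
Char 8 ('G'): step: R->1, L=1; G->plug->G->R->F->L->E->refl->D->L'->E->R'->E->plug->E
Char 9 ('E'): step: R->2, L=1; E->plug->E->R->G->L->A->refl->G->L'->H->R'->G->plug->G
Char 10 ('A'): step: R->3, L=1; A->plug->H->R->E->L->D->refl->E->L'->F->R'->D->plug->D
Final: ciphertext=BCBADBAEGD, RIGHT=3, LEFT=1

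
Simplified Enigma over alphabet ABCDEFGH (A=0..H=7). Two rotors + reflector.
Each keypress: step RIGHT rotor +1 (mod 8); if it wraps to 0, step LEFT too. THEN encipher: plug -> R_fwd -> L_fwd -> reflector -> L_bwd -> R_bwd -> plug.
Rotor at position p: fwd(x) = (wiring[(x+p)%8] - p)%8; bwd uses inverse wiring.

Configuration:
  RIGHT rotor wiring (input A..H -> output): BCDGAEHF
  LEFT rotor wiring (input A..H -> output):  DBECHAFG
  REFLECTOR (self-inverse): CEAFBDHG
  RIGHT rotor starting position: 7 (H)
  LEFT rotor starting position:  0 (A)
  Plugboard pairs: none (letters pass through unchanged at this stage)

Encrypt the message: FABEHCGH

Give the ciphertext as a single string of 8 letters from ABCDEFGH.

Answer: CFFBEAEE

Derivation:
Char 1 ('F'): step: R->0, L->1 (L advanced); F->plug->F->R->E->L->H->refl->G->L'->D->R'->C->plug->C
Char 2 ('A'): step: R->1, L=1; A->plug->A->R->B->L->D->refl->F->L'->G->R'->F->plug->F
Char 3 ('B'): step: R->2, L=1; B->plug->B->R->E->L->H->refl->G->L'->D->R'->F->plug->F
Char 4 ('E'): step: R->3, L=1; E->plug->E->R->C->L->B->refl->E->L'->F->R'->B->plug->B
Char 5 ('H'): step: R->4, L=1; H->plug->H->R->C->L->B->refl->E->L'->F->R'->E->plug->E
Char 6 ('C'): step: R->5, L=1; C->plug->C->R->A->L->A->refl->C->L'->H->R'->A->plug->A
Char 7 ('G'): step: R->6, L=1; G->plug->G->R->C->L->B->refl->E->L'->F->R'->E->plug->E
Char 8 ('H'): step: R->7, L=1; H->plug->H->R->A->L->A->refl->C->L'->H->R'->E->plug->E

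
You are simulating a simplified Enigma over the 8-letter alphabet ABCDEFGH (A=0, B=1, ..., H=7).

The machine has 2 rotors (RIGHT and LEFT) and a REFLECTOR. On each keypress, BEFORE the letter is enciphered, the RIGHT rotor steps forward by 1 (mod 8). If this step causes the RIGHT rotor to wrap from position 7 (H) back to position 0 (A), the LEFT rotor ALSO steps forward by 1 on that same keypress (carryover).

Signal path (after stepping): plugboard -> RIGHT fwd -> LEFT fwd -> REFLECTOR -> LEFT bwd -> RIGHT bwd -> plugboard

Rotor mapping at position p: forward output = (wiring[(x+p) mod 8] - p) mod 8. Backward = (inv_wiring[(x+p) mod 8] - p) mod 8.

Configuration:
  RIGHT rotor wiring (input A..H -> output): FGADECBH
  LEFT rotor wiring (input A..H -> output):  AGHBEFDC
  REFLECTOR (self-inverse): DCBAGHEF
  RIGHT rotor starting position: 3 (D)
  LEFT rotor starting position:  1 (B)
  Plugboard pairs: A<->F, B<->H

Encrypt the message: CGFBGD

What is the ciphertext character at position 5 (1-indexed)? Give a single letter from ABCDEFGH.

Char 1 ('C'): step: R->4, L=1; C->plug->C->R->F->L->C->refl->B->L'->G->R'->B->plug->H
Char 2 ('G'): step: R->5, L=1; G->plug->G->R->G->L->B->refl->C->L'->F->R'->A->plug->F
Char 3 ('F'): step: R->6, L=1; F->plug->A->R->D->L->D->refl->A->L'->C->R'->E->plug->E
Char 4 ('B'): step: R->7, L=1; B->plug->H->R->C->L->A->refl->D->L'->D->R'->G->plug->G
Char 5 ('G'): step: R->0, L->2 (L advanced); G->plug->G->R->B->L->H->refl->F->L'->A->R'->C->plug->C

C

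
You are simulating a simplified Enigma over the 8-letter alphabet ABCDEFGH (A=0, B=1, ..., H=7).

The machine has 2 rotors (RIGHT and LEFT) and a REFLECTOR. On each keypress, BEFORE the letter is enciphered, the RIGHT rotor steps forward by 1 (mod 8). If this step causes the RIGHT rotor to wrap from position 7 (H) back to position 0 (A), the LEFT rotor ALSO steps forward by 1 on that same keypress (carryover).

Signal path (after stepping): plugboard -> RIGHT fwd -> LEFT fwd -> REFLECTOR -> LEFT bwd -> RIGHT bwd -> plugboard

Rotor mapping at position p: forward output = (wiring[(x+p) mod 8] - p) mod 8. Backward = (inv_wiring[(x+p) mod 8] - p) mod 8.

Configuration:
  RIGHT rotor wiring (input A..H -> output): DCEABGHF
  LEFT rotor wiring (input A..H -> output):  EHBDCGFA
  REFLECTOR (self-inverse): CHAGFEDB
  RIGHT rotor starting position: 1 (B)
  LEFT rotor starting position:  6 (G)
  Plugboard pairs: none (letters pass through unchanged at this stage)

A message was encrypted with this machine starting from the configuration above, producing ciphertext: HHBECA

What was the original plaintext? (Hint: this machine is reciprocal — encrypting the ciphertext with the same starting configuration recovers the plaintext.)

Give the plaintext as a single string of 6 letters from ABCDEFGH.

Char 1 ('H'): step: R->2, L=6; H->plug->H->R->A->L->H->refl->B->L'->D->R'->F->plug->F
Char 2 ('H'): step: R->3, L=6; H->plug->H->R->B->L->C->refl->A->L'->H->R'->G->plug->G
Char 3 ('B'): step: R->4, L=6; B->plug->B->R->C->L->G->refl->D->L'->E->R'->H->plug->H
Char 4 ('E'): step: R->5, L=6; E->plug->E->R->F->L->F->refl->E->L'->G->R'->D->plug->D
Char 5 ('C'): step: R->6, L=6; C->plug->C->R->F->L->F->refl->E->L'->G->R'->E->plug->E
Char 6 ('A'): step: R->7, L=6; A->plug->A->R->G->L->E->refl->F->L'->F->R'->D->plug->D

Answer: FGHDED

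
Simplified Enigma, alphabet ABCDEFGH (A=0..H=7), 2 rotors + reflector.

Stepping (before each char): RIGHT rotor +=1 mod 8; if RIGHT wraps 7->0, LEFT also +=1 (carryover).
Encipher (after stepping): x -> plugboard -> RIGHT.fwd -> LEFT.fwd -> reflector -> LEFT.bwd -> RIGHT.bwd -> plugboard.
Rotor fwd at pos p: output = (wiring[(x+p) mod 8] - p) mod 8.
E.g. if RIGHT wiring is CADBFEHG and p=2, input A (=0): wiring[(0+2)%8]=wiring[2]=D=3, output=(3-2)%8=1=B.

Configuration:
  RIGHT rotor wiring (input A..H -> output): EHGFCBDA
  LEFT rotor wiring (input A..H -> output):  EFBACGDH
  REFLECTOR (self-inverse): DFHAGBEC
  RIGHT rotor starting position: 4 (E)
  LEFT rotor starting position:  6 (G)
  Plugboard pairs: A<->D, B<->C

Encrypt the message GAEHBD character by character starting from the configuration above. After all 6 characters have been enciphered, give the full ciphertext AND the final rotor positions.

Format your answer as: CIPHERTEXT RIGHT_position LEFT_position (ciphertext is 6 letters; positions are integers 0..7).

Char 1 ('G'): step: R->5, L=6; G->plug->G->R->A->L->F->refl->B->L'->B->R'->F->plug->F
Char 2 ('A'): step: R->6, L=6; A->plug->D->R->B->L->B->refl->F->L'->A->R'->E->plug->E
Char 3 ('E'): step: R->7, L=6; E->plug->E->R->G->L->E->refl->G->L'->C->R'->G->plug->G
Char 4 ('H'): step: R->0, L->7 (L advanced); H->plug->H->R->A->L->A->refl->D->L'->F->R'->D->plug->A
Char 5 ('B'): step: R->1, L=7; B->plug->C->R->E->L->B->refl->F->L'->B->R'->D->plug->A
Char 6 ('D'): step: R->2, L=7; D->plug->A->R->E->L->B->refl->F->L'->B->R'->E->plug->E
Final: ciphertext=FEGAAE, RIGHT=2, LEFT=7

Answer: FEGAAE 2 7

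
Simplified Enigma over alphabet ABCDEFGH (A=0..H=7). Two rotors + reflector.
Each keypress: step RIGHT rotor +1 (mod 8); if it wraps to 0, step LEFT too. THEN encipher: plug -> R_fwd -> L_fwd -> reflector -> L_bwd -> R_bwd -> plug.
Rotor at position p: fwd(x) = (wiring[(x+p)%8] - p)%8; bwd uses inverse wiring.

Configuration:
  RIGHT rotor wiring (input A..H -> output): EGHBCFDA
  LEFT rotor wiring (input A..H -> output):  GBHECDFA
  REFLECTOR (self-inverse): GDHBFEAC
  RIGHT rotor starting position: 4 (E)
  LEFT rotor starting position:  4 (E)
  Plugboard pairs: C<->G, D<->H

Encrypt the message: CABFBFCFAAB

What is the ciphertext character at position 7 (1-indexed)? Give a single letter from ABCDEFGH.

Char 1 ('C'): step: R->5, L=4; C->plug->G->R->E->L->C->refl->H->L'->B->R'->E->plug->E
Char 2 ('A'): step: R->6, L=4; A->plug->A->R->F->L->F->refl->E->L'->D->R'->F->plug->F
Char 3 ('B'): step: R->7, L=4; B->plug->B->R->F->L->F->refl->E->L'->D->R'->F->plug->F
Char 4 ('F'): step: R->0, L->5 (L advanced); F->plug->F->R->F->L->C->refl->H->L'->G->R'->B->plug->B
Char 5 ('B'): step: R->1, L=5; B->plug->B->R->G->L->H->refl->C->L'->F->R'->A->plug->A
Char 6 ('F'): step: R->2, L=5; F->plug->F->R->G->L->H->refl->C->L'->F->R'->A->plug->A
Char 7 ('C'): step: R->3, L=5; C->plug->G->R->D->L->B->refl->D->L'->C->R'->C->plug->G

G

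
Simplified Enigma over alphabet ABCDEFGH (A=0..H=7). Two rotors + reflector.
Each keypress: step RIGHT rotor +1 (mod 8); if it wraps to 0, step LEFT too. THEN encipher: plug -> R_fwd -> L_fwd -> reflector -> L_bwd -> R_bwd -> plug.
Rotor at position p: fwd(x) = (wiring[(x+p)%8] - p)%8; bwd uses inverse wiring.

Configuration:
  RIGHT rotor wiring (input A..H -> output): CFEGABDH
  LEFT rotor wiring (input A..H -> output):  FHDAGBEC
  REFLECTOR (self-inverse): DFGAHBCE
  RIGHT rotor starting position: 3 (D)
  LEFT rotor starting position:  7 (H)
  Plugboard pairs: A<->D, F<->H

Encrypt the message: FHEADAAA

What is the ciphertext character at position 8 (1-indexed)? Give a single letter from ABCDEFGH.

Char 1 ('F'): step: R->4, L=7; F->plug->H->R->C->L->A->refl->D->L'->A->R'->G->plug->G
Char 2 ('H'): step: R->5, L=7; H->plug->F->R->H->L->F->refl->B->L'->E->R'->A->plug->D
Char 3 ('E'): step: R->6, L=7; E->plug->E->R->G->L->C->refl->G->L'->B->R'->B->plug->B
Char 4 ('A'): step: R->7, L=7; A->plug->D->R->F->L->H->refl->E->L'->D->R'->B->plug->B
Char 5 ('D'): step: R->0, L->0 (L advanced); D->plug->A->R->C->L->D->refl->A->L'->D->R'->G->plug->G
Char 6 ('A'): step: R->1, L=0; A->plug->D->R->H->L->C->refl->G->L'->E->R'->A->plug->D
Char 7 ('A'): step: R->2, L=0; A->plug->D->R->H->L->C->refl->G->L'->E->R'->B->plug->B
Char 8 ('A'): step: R->3, L=0; A->plug->D->R->A->L->F->refl->B->L'->F->R'->B->plug->B

B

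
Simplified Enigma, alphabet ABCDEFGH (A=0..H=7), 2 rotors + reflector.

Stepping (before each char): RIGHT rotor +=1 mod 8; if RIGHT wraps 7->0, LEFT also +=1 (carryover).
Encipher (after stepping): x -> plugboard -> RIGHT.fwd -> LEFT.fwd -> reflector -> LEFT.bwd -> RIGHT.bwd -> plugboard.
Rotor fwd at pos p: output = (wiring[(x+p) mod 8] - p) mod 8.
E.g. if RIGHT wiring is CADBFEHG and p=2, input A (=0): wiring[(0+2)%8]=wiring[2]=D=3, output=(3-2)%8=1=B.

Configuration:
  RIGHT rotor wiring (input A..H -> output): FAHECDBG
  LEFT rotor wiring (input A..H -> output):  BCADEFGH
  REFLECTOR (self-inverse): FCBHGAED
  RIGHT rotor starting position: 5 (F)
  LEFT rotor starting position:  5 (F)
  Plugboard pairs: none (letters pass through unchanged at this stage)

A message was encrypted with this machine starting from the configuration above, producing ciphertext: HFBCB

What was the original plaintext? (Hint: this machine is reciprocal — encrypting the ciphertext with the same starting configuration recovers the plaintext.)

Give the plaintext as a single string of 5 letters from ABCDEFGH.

Char 1 ('H'): step: R->6, L=5; H->plug->H->R->F->L->D->refl->H->L'->H->R'->C->plug->C
Char 2 ('F'): step: R->7, L=5; F->plug->F->R->D->L->E->refl->G->L'->G->R'->B->plug->B
Char 3 ('B'): step: R->0, L->6 (L advanced); B->plug->B->R->A->L->A->refl->F->L'->F->R'->A->plug->A
Char 4 ('C'): step: R->1, L=6; C->plug->C->R->D->L->E->refl->G->L'->G->R'->B->plug->B
Char 5 ('B'): step: R->2, L=6; B->plug->B->R->C->L->D->refl->H->L'->H->R'->E->plug->E

Answer: CBABE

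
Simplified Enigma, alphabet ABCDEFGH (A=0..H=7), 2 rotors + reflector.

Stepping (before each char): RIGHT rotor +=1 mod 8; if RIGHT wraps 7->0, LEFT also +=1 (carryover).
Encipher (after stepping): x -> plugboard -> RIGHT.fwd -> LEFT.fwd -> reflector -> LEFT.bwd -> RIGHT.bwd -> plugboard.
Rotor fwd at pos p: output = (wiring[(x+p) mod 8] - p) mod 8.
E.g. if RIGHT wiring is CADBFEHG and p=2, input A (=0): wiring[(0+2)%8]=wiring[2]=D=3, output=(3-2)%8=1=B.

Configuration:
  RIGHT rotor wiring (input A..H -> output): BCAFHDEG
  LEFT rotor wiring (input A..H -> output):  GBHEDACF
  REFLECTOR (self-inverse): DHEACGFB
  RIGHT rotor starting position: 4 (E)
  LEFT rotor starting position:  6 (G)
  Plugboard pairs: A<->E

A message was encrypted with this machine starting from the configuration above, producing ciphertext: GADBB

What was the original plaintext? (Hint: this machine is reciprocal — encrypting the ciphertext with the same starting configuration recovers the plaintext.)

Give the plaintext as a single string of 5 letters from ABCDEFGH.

Char 1 ('G'): step: R->5, L=6; G->plug->G->R->A->L->E->refl->C->L'->H->R'->B->plug->B
Char 2 ('A'): step: R->6, L=6; A->plug->E->R->C->L->A->refl->D->L'->D->R'->C->plug->C
Char 3 ('D'): step: R->7, L=6; D->plug->D->R->B->L->H->refl->B->L'->E->R'->G->plug->G
Char 4 ('B'): step: R->0, L->7 (L advanced); B->plug->B->R->C->L->C->refl->E->L'->F->R'->D->plug->D
Char 5 ('B'): step: R->1, L=7; B->plug->B->R->H->L->D->refl->A->L'->D->R'->F->plug->F

Answer: BCGDF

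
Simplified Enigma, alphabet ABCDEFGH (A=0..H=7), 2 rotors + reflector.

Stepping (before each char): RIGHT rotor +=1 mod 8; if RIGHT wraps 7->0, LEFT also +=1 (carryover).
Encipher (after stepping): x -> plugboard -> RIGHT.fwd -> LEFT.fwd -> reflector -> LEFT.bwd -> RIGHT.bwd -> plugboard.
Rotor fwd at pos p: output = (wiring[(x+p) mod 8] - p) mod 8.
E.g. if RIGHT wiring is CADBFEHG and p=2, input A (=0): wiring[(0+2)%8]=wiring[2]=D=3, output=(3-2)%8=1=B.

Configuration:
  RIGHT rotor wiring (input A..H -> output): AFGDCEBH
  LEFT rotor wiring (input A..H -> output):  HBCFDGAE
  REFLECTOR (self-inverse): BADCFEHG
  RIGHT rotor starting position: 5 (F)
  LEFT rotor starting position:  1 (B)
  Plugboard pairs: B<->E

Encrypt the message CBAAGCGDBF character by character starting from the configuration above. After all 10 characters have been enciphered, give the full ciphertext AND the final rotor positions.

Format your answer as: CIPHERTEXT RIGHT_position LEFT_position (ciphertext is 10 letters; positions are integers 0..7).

Answer: GHBHHFEGCC 7 2

Derivation:
Char 1 ('C'): step: R->6, L=1; C->plug->C->R->C->L->E->refl->F->L'->E->R'->G->plug->G
Char 2 ('B'): step: R->7, L=1; B->plug->E->R->E->L->F->refl->E->L'->C->R'->H->plug->H
Char 3 ('A'): step: R->0, L->2 (L advanced); A->plug->A->R->A->L->A->refl->B->L'->C->R'->E->plug->B
Char 4 ('A'): step: R->1, L=2; A->plug->A->R->E->L->G->refl->H->L'->H->R'->H->plug->H
Char 5 ('G'): step: R->2, L=2; G->plug->G->R->G->L->F->refl->E->L'->D->R'->H->plug->H
Char 6 ('C'): step: R->3, L=2; C->plug->C->R->B->L->D->refl->C->L'->F->R'->F->plug->F
Char 7 ('G'): step: R->4, L=2; G->plug->G->R->C->L->B->refl->A->L'->A->R'->B->plug->E
Char 8 ('D'): step: R->5, L=2; D->plug->D->R->D->L->E->refl->F->L'->G->R'->G->plug->G
Char 9 ('B'): step: R->6, L=2; B->plug->E->R->A->L->A->refl->B->L'->C->R'->C->plug->C
Char 10 ('F'): step: R->7, L=2; F->plug->F->R->D->L->E->refl->F->L'->G->R'->C->plug->C
Final: ciphertext=GHBHHFEGCC, RIGHT=7, LEFT=2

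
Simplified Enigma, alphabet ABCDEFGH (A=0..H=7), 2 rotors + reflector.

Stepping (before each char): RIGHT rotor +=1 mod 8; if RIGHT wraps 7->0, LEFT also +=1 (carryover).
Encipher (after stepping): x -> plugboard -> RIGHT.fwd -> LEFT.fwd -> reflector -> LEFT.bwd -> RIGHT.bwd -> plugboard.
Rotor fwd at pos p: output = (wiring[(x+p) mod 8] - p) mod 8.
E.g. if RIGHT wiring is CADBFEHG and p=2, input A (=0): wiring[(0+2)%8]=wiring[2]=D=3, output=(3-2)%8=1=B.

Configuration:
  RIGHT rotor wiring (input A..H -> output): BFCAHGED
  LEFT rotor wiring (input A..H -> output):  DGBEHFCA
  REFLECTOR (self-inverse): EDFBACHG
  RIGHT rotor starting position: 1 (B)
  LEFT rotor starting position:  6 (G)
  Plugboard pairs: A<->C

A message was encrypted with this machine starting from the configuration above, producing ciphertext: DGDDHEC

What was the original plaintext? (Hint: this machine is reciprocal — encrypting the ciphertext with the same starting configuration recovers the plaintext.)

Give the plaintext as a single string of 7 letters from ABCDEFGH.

Answer: BDEAABB

Derivation:
Char 1 ('D'): step: R->2, L=6; D->plug->D->R->E->L->D->refl->B->L'->G->R'->B->plug->B
Char 2 ('G'): step: R->3, L=6; G->plug->G->R->C->L->F->refl->C->L'->B->R'->D->plug->D
Char 3 ('D'): step: R->4, L=6; D->plug->D->R->H->L->H->refl->G->L'->F->R'->E->plug->E
Char 4 ('D'): step: R->5, L=6; D->plug->D->R->E->L->D->refl->B->L'->G->R'->C->plug->A
Char 5 ('H'): step: R->6, L=6; H->plug->H->R->A->L->E->refl->A->L'->D->R'->C->plug->A
Char 6 ('E'): step: R->7, L=6; E->plug->E->R->B->L->C->refl->F->L'->C->R'->B->plug->B
Char 7 ('C'): step: R->0, L->7 (L advanced); C->plug->A->R->B->L->E->refl->A->L'->F->R'->B->plug->B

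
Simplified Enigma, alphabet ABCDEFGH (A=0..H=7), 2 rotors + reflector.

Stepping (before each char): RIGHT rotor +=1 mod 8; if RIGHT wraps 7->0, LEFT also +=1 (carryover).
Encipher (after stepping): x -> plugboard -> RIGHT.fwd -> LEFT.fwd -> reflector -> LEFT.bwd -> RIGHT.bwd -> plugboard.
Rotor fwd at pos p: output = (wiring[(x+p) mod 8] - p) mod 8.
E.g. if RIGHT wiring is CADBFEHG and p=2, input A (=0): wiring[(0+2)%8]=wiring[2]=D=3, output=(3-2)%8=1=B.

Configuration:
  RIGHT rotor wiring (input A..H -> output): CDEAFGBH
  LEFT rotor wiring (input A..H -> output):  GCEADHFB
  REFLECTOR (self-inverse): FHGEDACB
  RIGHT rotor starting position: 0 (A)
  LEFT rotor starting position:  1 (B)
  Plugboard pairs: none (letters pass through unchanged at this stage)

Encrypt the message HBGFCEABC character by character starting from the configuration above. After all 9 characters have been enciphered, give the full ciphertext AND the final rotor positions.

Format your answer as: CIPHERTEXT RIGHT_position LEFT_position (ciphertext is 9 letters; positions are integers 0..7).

Char 1 ('H'): step: R->1, L=1; H->plug->H->R->B->L->D->refl->E->L'->F->R'->E->plug->E
Char 2 ('B'): step: R->2, L=1; B->plug->B->R->G->L->A->refl->F->L'->H->R'->E->plug->E
Char 3 ('G'): step: R->3, L=1; G->plug->G->R->A->L->B->refl->H->L'->C->R'->B->plug->B
Char 4 ('F'): step: R->4, L=1; F->plug->F->R->H->L->F->refl->A->L'->G->R'->E->plug->E
Char 5 ('C'): step: R->5, L=1; C->plug->C->R->C->L->H->refl->B->L'->A->R'->H->plug->H
Char 6 ('E'): step: R->6, L=1; E->plug->E->R->G->L->A->refl->F->L'->H->R'->G->plug->G
Char 7 ('A'): step: R->7, L=1; A->plug->A->R->A->L->B->refl->H->L'->C->R'->H->plug->H
Char 8 ('B'): step: R->0, L->2 (L advanced); B->plug->B->R->D->L->F->refl->A->L'->H->R'->H->plug->H
Char 9 ('C'): step: R->1, L=2; C->plug->C->R->H->L->A->refl->F->L'->D->R'->B->plug->B
Final: ciphertext=EEBEHGHHB, RIGHT=1, LEFT=2

Answer: EEBEHGHHB 1 2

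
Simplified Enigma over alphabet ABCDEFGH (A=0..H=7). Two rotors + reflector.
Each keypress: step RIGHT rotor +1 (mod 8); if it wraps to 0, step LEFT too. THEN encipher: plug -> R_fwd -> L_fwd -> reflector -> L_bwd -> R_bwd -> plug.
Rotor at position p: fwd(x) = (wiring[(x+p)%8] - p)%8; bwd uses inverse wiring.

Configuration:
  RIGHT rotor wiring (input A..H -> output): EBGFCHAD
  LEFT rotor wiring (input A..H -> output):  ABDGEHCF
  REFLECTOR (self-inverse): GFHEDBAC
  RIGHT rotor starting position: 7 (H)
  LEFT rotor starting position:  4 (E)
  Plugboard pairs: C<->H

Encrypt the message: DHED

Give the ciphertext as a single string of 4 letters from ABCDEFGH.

Char 1 ('D'): step: R->0, L->5 (L advanced); D->plug->D->R->F->L->G->refl->A->L'->C->R'->E->plug->E
Char 2 ('H'): step: R->1, L=5; H->plug->C->R->E->L->E->refl->D->L'->D->R'->H->plug->C
Char 3 ('E'): step: R->2, L=5; E->plug->E->R->G->L->B->refl->F->L'->B->R'->F->plug->F
Char 4 ('D'): step: R->3, L=5; D->plug->D->R->F->L->G->refl->A->L'->C->R'->A->plug->A

Answer: ECFA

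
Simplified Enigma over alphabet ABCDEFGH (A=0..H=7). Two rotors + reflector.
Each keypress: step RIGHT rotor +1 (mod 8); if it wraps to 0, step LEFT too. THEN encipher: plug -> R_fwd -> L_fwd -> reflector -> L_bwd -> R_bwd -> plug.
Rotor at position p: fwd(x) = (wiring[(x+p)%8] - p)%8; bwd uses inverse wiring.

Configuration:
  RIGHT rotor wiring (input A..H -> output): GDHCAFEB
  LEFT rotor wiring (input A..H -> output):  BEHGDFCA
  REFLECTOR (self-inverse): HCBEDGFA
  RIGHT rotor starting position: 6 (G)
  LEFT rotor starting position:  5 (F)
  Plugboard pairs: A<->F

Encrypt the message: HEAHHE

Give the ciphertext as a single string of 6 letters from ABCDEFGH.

Char 1 ('H'): step: R->7, L=5; H->plug->H->R->F->L->C->refl->B->L'->G->R'->G->plug->G
Char 2 ('E'): step: R->0, L->6 (L advanced); E->plug->E->R->A->L->E->refl->D->L'->C->R'->D->plug->D
Char 3 ('A'): step: R->1, L=6; A->plug->F->R->D->L->G->refl->F->L'->G->R'->B->plug->B
Char 4 ('H'): step: R->2, L=6; H->plug->H->R->B->L->C->refl->B->L'->E->R'->G->plug->G
Char 5 ('H'): step: R->3, L=6; H->plug->H->R->E->L->B->refl->C->L'->B->R'->D->plug->D
Char 6 ('E'): step: R->4, L=6; E->plug->E->R->C->L->D->refl->E->L'->A->R'->C->plug->C

Answer: GDBGDC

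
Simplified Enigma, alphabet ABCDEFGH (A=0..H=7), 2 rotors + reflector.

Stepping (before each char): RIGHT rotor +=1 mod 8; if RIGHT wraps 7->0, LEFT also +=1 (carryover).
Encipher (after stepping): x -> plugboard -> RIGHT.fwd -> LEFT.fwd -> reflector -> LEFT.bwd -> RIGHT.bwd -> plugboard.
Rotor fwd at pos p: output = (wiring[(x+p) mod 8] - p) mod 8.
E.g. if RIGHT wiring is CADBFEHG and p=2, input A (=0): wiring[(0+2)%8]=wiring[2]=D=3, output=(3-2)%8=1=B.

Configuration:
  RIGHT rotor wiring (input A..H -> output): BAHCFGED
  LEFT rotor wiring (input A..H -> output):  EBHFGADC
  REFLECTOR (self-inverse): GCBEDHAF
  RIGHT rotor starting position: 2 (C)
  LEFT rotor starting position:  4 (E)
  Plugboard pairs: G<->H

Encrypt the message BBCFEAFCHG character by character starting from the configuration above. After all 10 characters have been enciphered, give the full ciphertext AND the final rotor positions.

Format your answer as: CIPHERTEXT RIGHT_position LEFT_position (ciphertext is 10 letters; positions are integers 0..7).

Answer: HEACAFHEAA 4 5

Derivation:
Char 1 ('B'): step: R->3, L=4; B->plug->B->R->C->L->H->refl->F->L'->F->R'->G->plug->H
Char 2 ('B'): step: R->4, L=4; B->plug->B->R->C->L->H->refl->F->L'->F->R'->E->plug->E
Char 3 ('C'): step: R->5, L=4; C->plug->C->R->G->L->D->refl->E->L'->B->R'->A->plug->A
Char 4 ('F'): step: R->6, L=4; F->plug->F->R->E->L->A->refl->G->L'->D->R'->C->plug->C
Char 5 ('E'): step: R->7, L=4; E->plug->E->R->D->L->G->refl->A->L'->E->R'->A->plug->A
Char 6 ('A'): step: R->0, L->5 (L advanced); A->plug->A->R->B->L->G->refl->A->L'->G->R'->F->plug->F
Char 7 ('F'): step: R->1, L=5; F->plug->F->R->D->L->H->refl->F->L'->C->R'->G->plug->H
Char 8 ('C'): step: R->2, L=5; C->plug->C->R->D->L->H->refl->F->L'->C->R'->E->plug->E
Char 9 ('H'): step: R->3, L=5; H->plug->G->R->F->L->C->refl->B->L'->H->R'->A->plug->A
Char 10 ('G'): step: R->4, L=5; G->plug->H->R->G->L->A->refl->G->L'->B->R'->A->plug->A
Final: ciphertext=HEACAFHEAA, RIGHT=4, LEFT=5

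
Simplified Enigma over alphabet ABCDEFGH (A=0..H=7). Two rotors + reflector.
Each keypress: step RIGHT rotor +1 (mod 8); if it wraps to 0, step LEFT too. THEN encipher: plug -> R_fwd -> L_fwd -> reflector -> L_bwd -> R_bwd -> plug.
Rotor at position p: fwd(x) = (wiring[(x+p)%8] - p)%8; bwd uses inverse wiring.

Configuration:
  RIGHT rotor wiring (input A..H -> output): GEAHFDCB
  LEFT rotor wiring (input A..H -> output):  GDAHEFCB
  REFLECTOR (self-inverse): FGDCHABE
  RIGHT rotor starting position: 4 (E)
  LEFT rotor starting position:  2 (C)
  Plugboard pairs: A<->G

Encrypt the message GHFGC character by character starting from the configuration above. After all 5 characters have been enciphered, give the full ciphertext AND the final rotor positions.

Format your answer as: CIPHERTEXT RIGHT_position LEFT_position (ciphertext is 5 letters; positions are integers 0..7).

Answer: BDCDB 1 3

Derivation:
Char 1 ('G'): step: R->5, L=2; G->plug->A->R->G->L->E->refl->H->L'->F->R'->B->plug->B
Char 2 ('H'): step: R->6, L=2; H->plug->H->R->F->L->H->refl->E->L'->G->R'->D->plug->D
Char 3 ('F'): step: R->7, L=2; F->plug->F->R->G->L->E->refl->H->L'->F->R'->C->plug->C
Char 4 ('G'): step: R->0, L->3 (L advanced); G->plug->A->R->G->L->A->refl->F->L'->H->R'->D->plug->D
Char 5 ('C'): step: R->1, L=3; C->plug->C->R->G->L->A->refl->F->L'->H->R'->B->plug->B
Final: ciphertext=BDCDB, RIGHT=1, LEFT=3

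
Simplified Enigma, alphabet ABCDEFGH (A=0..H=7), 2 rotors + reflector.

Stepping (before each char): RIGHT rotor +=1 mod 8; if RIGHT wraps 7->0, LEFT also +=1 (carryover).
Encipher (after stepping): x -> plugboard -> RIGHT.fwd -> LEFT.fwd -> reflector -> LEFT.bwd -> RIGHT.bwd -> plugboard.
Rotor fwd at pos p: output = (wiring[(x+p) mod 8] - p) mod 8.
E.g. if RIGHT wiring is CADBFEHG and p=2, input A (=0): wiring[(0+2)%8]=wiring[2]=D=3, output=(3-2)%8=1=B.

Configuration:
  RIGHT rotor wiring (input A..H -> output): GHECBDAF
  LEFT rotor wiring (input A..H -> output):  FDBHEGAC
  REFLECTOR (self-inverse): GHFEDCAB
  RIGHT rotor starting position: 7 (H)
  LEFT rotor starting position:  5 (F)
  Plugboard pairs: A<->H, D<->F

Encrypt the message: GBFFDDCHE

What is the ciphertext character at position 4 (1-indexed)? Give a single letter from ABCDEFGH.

Char 1 ('G'): step: R->0, L->6 (L advanced); G->plug->G->R->A->L->C->refl->F->L'->D->R'->F->plug->D
Char 2 ('B'): step: R->1, L=6; B->plug->B->R->D->L->F->refl->C->L'->A->R'->D->plug->F
Char 3 ('F'): step: R->2, L=6; F->plug->D->R->B->L->E->refl->D->L'->E->R'->G->plug->G
Char 4 ('F'): step: R->3, L=6; F->plug->D->R->F->L->B->refl->H->L'->C->R'->E->plug->E

E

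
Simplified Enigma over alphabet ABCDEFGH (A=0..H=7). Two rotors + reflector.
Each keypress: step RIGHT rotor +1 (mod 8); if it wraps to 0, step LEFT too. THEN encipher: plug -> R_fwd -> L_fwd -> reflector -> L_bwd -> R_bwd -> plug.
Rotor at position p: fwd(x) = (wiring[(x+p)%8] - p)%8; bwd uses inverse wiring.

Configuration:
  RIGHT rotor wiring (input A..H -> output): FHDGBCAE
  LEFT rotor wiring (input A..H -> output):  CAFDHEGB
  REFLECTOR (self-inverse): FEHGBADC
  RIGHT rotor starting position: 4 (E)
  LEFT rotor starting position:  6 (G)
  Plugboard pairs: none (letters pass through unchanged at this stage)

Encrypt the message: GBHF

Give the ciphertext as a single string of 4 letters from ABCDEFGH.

Char 1 ('G'): step: R->5, L=6; G->plug->G->R->B->L->D->refl->G->L'->H->R'->C->plug->C
Char 2 ('B'): step: R->6, L=6; B->plug->B->R->G->L->B->refl->E->L'->C->R'->A->plug->A
Char 3 ('H'): step: R->7, L=6; H->plug->H->R->B->L->D->refl->G->L'->H->R'->E->plug->E
Char 4 ('F'): step: R->0, L->7 (L advanced); F->plug->F->R->C->L->B->refl->E->L'->E->R'->H->plug->H

Answer: CAEH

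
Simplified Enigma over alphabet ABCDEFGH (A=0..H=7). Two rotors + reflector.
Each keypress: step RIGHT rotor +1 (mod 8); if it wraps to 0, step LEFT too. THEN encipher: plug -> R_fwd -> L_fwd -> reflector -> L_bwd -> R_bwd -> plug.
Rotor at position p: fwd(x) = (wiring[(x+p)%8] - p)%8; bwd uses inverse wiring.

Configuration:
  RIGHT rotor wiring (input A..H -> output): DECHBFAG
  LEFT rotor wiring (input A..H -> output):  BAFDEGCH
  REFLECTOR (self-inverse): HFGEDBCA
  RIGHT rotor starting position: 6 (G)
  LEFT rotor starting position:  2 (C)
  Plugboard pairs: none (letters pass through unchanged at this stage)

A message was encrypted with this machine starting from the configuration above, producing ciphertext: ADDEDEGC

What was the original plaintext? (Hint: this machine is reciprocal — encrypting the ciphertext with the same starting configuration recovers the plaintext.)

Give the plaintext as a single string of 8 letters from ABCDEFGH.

Answer: FFAGHAHH

Derivation:
Char 1 ('A'): step: R->7, L=2; A->plug->A->R->H->L->G->refl->C->L'->C->R'->F->plug->F
Char 2 ('D'): step: R->0, L->3 (L advanced); D->plug->D->R->H->L->C->refl->G->L'->F->R'->F->plug->F
Char 3 ('D'): step: R->1, L=3; D->plug->D->R->A->L->A->refl->H->L'->D->R'->A->plug->A
Char 4 ('E'): step: R->2, L=3; E->plug->E->R->G->L->F->refl->B->L'->B->R'->G->plug->G
Char 5 ('D'): step: R->3, L=3; D->plug->D->R->F->L->G->refl->C->L'->H->R'->H->plug->H
Char 6 ('E'): step: R->4, L=3; E->plug->E->R->H->L->C->refl->G->L'->F->R'->A->plug->A
Char 7 ('G'): step: R->5, L=3; G->plug->G->R->C->L->D->refl->E->L'->E->R'->H->plug->H
Char 8 ('C'): step: R->6, L=3; C->plug->C->R->F->L->G->refl->C->L'->H->R'->H->plug->H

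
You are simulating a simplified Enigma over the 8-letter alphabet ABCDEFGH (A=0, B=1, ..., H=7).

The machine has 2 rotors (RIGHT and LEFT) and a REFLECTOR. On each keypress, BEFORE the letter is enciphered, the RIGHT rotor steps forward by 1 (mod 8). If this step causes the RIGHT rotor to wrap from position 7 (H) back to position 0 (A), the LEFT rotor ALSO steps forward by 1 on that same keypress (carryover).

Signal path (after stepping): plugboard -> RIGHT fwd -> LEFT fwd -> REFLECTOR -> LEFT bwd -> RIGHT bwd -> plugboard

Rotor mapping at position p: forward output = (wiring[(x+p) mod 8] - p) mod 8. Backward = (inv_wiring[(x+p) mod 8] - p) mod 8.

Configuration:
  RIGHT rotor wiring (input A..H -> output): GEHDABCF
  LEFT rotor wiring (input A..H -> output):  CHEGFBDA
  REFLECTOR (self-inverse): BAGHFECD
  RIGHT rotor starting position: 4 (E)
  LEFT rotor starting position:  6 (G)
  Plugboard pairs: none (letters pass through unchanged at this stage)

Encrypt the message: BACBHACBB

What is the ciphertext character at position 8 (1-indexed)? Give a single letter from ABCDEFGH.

Char 1 ('B'): step: R->5, L=6; B->plug->B->R->F->L->A->refl->B->L'->D->R'->H->plug->H
Char 2 ('A'): step: R->6, L=6; A->plug->A->R->E->L->G->refl->C->L'->B->R'->E->plug->E
Char 3 ('C'): step: R->7, L=6; C->plug->C->R->F->L->A->refl->B->L'->D->R'->H->plug->H
Char 4 ('B'): step: R->0, L->7 (L advanced); B->plug->B->R->E->L->H->refl->D->L'->B->R'->F->plug->F
Char 5 ('H'): step: R->1, L=7; H->plug->H->R->F->L->G->refl->C->L'->G->R'->B->plug->B
Char 6 ('A'): step: R->2, L=7; A->plug->A->R->F->L->G->refl->C->L'->G->R'->C->plug->C
Char 7 ('C'): step: R->3, L=7; C->plug->C->R->G->L->C->refl->G->L'->F->R'->B->plug->B
Char 8 ('B'): step: R->4, L=7; B->plug->B->R->F->L->G->refl->C->L'->G->R'->C->plug->C

C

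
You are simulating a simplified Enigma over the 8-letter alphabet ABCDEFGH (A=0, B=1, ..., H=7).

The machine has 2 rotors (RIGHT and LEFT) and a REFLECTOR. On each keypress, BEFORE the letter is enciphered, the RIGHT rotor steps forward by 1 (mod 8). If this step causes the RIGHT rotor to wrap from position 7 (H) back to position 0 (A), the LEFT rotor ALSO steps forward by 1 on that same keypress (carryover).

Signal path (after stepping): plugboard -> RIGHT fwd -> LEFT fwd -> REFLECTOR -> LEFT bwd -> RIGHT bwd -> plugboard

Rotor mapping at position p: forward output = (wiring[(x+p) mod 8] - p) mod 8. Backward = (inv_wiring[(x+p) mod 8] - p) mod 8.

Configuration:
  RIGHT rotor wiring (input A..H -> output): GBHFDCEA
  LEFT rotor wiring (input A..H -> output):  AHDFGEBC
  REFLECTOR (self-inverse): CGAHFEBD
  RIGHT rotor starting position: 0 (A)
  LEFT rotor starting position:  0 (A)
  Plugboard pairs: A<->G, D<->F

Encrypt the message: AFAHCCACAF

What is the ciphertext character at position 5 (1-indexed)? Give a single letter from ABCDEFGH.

Char 1 ('A'): step: R->1, L=0; A->plug->G->R->H->L->C->refl->A->L'->A->R'->A->plug->G
Char 2 ('F'): step: R->2, L=0; F->plug->D->R->A->L->A->refl->C->L'->H->R'->H->plug->H
Char 3 ('A'): step: R->3, L=0; A->plug->G->R->G->L->B->refl->G->L'->E->R'->H->plug->H
Char 4 ('H'): step: R->4, L=0; H->plug->H->R->B->L->H->refl->D->L'->C->R'->E->plug->E
Char 5 ('C'): step: R->5, L=0; C->plug->C->R->D->L->F->refl->E->L'->F->R'->A->plug->G

G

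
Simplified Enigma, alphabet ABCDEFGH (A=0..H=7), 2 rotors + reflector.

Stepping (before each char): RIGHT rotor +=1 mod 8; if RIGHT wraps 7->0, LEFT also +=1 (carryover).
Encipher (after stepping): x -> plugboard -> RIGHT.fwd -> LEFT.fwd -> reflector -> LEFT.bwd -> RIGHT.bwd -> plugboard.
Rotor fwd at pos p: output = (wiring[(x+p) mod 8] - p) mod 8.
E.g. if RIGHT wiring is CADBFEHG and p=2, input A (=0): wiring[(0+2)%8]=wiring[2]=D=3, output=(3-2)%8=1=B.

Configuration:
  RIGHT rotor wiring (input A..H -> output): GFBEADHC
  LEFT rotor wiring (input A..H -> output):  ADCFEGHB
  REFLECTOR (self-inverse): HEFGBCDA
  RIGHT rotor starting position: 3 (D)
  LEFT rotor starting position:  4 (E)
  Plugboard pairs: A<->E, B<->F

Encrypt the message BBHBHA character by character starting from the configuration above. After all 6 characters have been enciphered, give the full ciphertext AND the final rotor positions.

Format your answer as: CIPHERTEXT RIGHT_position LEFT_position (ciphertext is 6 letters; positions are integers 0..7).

Char 1 ('B'): step: R->4, L=4; B->plug->F->R->B->L->C->refl->F->L'->D->R'->C->plug->C
Char 2 ('B'): step: R->5, L=4; B->plug->F->R->E->L->E->refl->B->L'->H->R'->G->plug->G
Char 3 ('H'): step: R->6, L=4; H->plug->H->R->F->L->H->refl->A->L'->A->R'->C->plug->C
Char 4 ('B'): step: R->7, L=4; B->plug->F->R->B->L->C->refl->F->L'->D->R'->A->plug->E
Char 5 ('H'): step: R->0, L->5 (L advanced); H->plug->H->R->C->L->E->refl->B->L'->A->R'->E->plug->A
Char 6 ('A'): step: R->1, L=5; A->plug->E->R->C->L->E->refl->B->L'->A->R'->B->plug->F
Final: ciphertext=CGCEAF, RIGHT=1, LEFT=5

Answer: CGCEAF 1 5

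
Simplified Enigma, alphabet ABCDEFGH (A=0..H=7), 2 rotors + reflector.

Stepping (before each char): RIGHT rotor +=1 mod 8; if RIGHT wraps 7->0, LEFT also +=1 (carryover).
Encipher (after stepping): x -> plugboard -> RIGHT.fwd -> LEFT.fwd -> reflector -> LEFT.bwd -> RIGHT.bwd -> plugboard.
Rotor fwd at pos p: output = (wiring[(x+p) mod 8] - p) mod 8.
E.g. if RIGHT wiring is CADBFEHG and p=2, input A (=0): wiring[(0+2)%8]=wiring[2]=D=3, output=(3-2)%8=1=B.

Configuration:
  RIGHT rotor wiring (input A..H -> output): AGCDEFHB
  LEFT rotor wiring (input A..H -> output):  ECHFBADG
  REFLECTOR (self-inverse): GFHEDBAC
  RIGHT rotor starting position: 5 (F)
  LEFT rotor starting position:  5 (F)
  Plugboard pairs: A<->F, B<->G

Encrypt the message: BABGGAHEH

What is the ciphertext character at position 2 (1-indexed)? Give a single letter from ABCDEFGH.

Char 1 ('B'): step: R->6, L=5; B->plug->G->R->G->L->A->refl->G->L'->B->R'->A->plug->F
Char 2 ('A'): step: R->7, L=5; A->plug->F->R->F->L->C->refl->H->L'->D->R'->D->plug->D

D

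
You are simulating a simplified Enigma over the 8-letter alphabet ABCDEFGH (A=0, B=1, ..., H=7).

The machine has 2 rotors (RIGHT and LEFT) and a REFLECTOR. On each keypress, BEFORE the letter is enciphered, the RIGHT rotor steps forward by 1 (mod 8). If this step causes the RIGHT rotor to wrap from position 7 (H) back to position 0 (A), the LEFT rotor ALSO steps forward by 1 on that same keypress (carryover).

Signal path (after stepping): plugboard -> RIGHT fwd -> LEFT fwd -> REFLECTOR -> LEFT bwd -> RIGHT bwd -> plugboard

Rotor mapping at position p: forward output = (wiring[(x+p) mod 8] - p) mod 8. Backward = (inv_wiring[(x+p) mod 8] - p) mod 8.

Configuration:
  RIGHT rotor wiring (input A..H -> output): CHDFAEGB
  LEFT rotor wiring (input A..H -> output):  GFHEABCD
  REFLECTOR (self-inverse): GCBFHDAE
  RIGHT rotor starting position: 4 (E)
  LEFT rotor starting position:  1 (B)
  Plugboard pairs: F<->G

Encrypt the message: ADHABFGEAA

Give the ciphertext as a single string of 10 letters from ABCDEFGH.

Char 1 ('A'): step: R->5, L=1; A->plug->A->R->H->L->F->refl->D->L'->C->R'->E->plug->E
Char 2 ('D'): step: R->6, L=1; D->plug->D->R->B->L->G->refl->A->L'->E->R'->C->plug->C
Char 3 ('H'): step: R->7, L=1; H->plug->H->R->H->L->F->refl->D->L'->C->R'->A->plug->A
Char 4 ('A'): step: R->0, L->2 (L advanced); A->plug->A->R->C->L->G->refl->A->L'->E->R'->F->plug->G
Char 5 ('B'): step: R->1, L=2; B->plug->B->R->C->L->G->refl->A->L'->E->R'->C->plug->C
Char 6 ('F'): step: R->2, L=2; F->plug->G->R->A->L->F->refl->D->L'->H->R'->F->plug->G
Char 7 ('G'): step: R->3, L=2; G->plug->F->R->H->L->D->refl->F->L'->A->R'->H->plug->H
Char 8 ('E'): step: R->4, L=2; E->plug->E->R->G->L->E->refl->H->L'->D->R'->F->plug->G
Char 9 ('A'): step: R->5, L=2; A->plug->A->R->H->L->D->refl->F->L'->A->R'->G->plug->F
Char 10 ('A'): step: R->6, L=2; A->plug->A->R->A->L->F->refl->D->L'->H->R'->F->plug->G

Answer: ECAGCGHGFG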